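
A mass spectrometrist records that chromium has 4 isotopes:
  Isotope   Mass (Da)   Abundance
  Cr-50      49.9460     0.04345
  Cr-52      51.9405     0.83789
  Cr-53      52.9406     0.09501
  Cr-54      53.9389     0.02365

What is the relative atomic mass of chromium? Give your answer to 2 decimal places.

Average mass = Σ (abundance × isotope mass) = 0.04345 × 49.9460 + 0.83789 × 51.9405 + 0.09501 × 52.9406 + 0.02365 × 53.9389
= 2.17015 + 43.52043 + 5.02989 + 1.27565 = 51.99612 Da

52.00 Da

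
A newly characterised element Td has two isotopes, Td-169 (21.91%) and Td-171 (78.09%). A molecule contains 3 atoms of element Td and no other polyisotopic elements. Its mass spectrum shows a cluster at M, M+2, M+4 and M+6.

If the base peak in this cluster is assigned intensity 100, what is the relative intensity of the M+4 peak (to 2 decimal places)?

84.17

Binomial terms of (0.2191 + 0.7809)^3: M 0.0105, M+2 0.1125, M+4 0.4008, M+6 0.4762 → M+6 is the base peak.
P(M+6) = C(3,3) × 0.2191^0 × 0.7809^3 = 1 × 1.0000 × 0.47619658 = 0.476197 (base)
P(M+4) = C(3,2) × 0.2191^1 × 0.7809^2 = 3 × 0.2191 × 0.60980481 = 0.400825
Relative intensity = 0.400825 / 0.476197 × 100 = 84.17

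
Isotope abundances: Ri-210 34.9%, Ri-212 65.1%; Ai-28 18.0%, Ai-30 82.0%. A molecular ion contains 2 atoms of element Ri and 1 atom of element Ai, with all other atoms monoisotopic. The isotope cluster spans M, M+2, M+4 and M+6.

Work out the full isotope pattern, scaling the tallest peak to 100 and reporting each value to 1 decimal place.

Element Ri pattern (n=2): 0.121801 : 0.454398 : 0.423801
Element Ai pattern (n=1): 0.1800 : 0.8200
Convolve the two distributions (both contribute in 2-u steps):
  M: 0.121801×0.1800 = 0.021924
  M+2: 0.121801×0.8200 + 0.454398×0.1800 = 0.181668
  M+4: 0.454398×0.8200 + 0.423801×0.1800 = 0.448891
  M+6: 0.423801×0.8200 = 0.347517
Scale to base peak (0.448891) = 100: 4.9 : 40.5 : 100.0 : 77.4

4.9 : 40.5 : 100.0 : 77.4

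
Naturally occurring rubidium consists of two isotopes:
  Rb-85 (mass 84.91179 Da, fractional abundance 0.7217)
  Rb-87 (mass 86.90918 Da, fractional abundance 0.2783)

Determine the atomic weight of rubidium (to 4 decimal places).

Weight each isotope mass by its fractional abundance: 0.7217 × 84.91179 + 0.2783 × 86.90918
= 61.280839 + 24.186825 = 85.467664 Da

85.4677 Da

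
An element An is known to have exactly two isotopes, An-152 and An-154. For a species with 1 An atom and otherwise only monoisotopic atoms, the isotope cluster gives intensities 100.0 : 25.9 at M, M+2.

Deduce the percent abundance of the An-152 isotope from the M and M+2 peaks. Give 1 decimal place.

If p is the fraction of An that is An-152, then I(M+2)/I(M) = [C(1,1)·p^0·(1−p)] / p^1 = 1·(1−p)/p = 25.9/100.0 = 0.2590
(1−p)/p = 0.2590/1 = 0.2590  ⇒  p = 1/(1 + 0.2590) = 0.7943
An-152: 79.4%, An-154: 20.6%.

79.4%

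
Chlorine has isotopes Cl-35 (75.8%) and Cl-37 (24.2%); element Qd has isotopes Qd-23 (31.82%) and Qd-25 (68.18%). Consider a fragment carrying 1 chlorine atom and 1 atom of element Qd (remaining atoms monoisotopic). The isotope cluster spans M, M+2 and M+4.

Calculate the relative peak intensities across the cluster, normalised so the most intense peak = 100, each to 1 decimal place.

Chlorine pattern (n=1): 0.7580 : 0.2420
Element Qd pattern (n=1): 0.3182 : 0.6818
Convolve the two distributions (both contribute in 2-u steps):
  M: 0.7580×0.3182 = 0.241196
  M+2: 0.7580×0.6818 + 0.2420×0.3182 = 0.593809
  M+4: 0.2420×0.6818 = 0.164996
Scale to base peak (0.593809) = 100: 40.6 : 100.0 : 27.8

40.6 : 100.0 : 27.8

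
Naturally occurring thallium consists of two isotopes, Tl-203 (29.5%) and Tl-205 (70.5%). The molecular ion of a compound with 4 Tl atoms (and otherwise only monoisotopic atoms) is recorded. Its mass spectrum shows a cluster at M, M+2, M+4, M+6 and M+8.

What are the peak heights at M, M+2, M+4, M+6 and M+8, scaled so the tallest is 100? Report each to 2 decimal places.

Expanding (0.295 + 0.705)^4:
P(M) = 0.295^4 = 0.007573
P(M+2) = 4 × 0.295^3 × 0.705^1 = 0.072396
P(M+4) = 6 × 0.295^2 × 0.705^2 = 0.259522
P(M+6) = 4 × 0.295^1 × 0.705^3 = 0.413475
P(M+8) = 0.705^4 = 0.247034
The M+6 peak is largest (0.413475); scaling to 100 gives 1.83 : 17.51 : 62.77 : 100.00 : 59.75.

1.83 : 17.51 : 62.77 : 100.00 : 59.75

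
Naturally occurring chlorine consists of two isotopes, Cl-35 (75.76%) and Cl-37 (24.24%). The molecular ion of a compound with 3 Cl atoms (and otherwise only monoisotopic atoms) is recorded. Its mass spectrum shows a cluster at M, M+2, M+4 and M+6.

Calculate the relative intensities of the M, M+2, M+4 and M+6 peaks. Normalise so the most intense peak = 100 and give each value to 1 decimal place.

Expanding (0.7576 + 0.2424)^3:
P(M) = 0.7576^3 = 0.434830
P(M+2) = 3 × 0.7576^2 × 0.2424^1 = 0.417382
P(M+4) = 3 × 0.7576^1 × 0.2424^2 = 0.133545
P(M+6) = 0.2424^3 = 0.014243
The M peak is largest (0.434830); scaling to 100 gives 100.0 : 96.0 : 30.7 : 3.3.

100.0 : 96.0 : 30.7 : 3.3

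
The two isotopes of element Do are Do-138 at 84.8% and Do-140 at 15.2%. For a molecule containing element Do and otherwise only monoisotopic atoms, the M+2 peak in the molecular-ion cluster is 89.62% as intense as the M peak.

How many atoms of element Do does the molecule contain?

For n independent Do atoms, I(M+2)/I(M) = n · (abundance Do-140) / (abundance Do-138) = n · 0.152/0.848.
n = 0.8962 × 0.848/0.152 = 5.00 ≈ 5

5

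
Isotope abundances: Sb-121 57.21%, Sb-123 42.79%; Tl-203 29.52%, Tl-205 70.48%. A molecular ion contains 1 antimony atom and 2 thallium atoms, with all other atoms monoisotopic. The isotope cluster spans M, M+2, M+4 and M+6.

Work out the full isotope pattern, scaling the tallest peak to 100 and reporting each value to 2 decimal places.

Antimony pattern (n=1): 0.5721 : 0.4279
Thallium pattern (n=2): 0.08714304 : 0.41611392 : 0.49674304
Convolve the two distributions (both contribute in 2-u steps):
  M: 0.5721×0.08714304 = 0.049855
  M+2: 0.5721×0.41611392 + 0.4279×0.08714304 = 0.275347
  M+4: 0.5721×0.49674304 + 0.4279×0.41611392 = 0.462242
  M+6: 0.4279×0.49674304 = 0.212556
Scale to base peak (0.462242) = 100: 10.79 : 59.57 : 100.00 : 45.98

10.79 : 59.57 : 100.00 : 45.98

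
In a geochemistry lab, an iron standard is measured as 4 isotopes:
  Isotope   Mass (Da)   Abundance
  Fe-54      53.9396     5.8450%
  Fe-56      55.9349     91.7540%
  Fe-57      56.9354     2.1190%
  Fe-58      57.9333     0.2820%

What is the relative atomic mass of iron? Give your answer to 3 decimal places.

55.845 Da

Average mass = Σ (abundance × isotope mass) = 0.058450 × 53.9396 + 0.917540 × 55.9349 + 0.021190 × 56.9354 + 0.002820 × 57.9333
= 3.15277 + 51.32251 + 1.20646 + 0.16337 = 55.84511 Da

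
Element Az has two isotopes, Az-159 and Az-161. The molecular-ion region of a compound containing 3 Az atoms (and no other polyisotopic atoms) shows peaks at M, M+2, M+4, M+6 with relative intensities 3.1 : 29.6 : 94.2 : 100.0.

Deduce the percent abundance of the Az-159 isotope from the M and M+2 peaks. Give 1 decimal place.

23.9%

If p is the fraction of Az that is Az-159, then I(M+2)/I(M) = [C(3,1)·p^2·(1−p)] / p^3 = 3·(1−p)/p = 29.6/3.1 = 9.5484
(1−p)/p = 9.5484/3 = 3.1828  ⇒  p = 1/(1 + 3.1828) = 0.2391
Az-159: 23.9%, Az-161: 76.1%.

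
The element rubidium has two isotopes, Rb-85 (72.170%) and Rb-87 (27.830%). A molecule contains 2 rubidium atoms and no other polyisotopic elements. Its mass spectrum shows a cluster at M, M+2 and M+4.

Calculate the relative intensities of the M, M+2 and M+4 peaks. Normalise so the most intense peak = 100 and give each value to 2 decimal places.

Expanding (0.72170 + 0.27830)^2:
P(M) = 0.72170^2 = 0.520851
P(M+2) = 2 × 0.72170^1 × 0.27830^1 = 0.401698
P(M+4) = 0.27830^2 = 0.077451
The M peak is largest (0.520851); scaling to 100 gives 100.00 : 77.12 : 14.87.

100.00 : 77.12 : 14.87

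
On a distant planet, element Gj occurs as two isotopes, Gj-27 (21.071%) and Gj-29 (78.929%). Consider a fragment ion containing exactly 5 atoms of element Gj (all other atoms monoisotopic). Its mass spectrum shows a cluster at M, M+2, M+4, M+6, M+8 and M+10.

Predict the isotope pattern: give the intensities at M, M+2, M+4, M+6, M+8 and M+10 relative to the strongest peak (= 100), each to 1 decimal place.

Expanding (0.21071 + 0.78929)^5:
P(M) = 0.21071^5 = 0.000415
P(M+2) = 5 × 0.21071^4 × 0.78929^1 = 0.007779
P(M+4) = 10 × 0.21071^3 × 0.78929^2 = 0.058281
P(M+6) = 10 × 0.21071^2 × 0.78929^3 = 0.218313
P(M+8) = 5 × 0.21071^1 × 0.78929^4 = 0.408885
P(M+10) = 0.78929^5 = 0.306325
The M+8 peak is largest (0.408885); scaling to 100 gives 0.1 : 1.9 : 14.3 : 53.4 : 100.0 : 74.9.

0.1 : 1.9 : 14.3 : 53.4 : 100.0 : 74.9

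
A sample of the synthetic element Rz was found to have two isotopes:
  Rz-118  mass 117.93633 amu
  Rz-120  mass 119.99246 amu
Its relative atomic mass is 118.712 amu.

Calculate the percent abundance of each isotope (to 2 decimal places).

Let x be the fractional abundance of Rz-118; then Rz-120 has abundance 1 − x.
117.93633·x + 119.99246·(1 − x) = 118.712
(117.93633 − 119.99246)·x = 118.712 − 119.99246
x = -1.28046 / -2.05613 = 0.62275 → 62.28% Rz-118, 37.72% Rz-120.

Rz-118: 62.28%, Rz-120: 37.72%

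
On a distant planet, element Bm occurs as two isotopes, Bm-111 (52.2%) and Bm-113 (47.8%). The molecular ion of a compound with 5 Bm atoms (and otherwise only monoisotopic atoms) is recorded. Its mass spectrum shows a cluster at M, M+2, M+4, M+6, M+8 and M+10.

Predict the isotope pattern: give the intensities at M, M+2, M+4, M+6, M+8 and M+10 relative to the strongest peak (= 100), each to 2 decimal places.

11.93 : 54.60 : 100.00 : 91.57 : 41.93 : 7.68

Each Bm atom is independently Bm-111 (p = 0.522) or Bm-113 (q = 0.478); the cluster is the binomial expansion (p + q)^5.
P(M) = 0.522^5 = 0.038757
P(M+2) = 5 × 0.522^4 × 0.478^1 = 0.177452
P(M+4) = 10 × 0.522^3 × 0.478^2 = 0.324988
P(M+6) = 10 × 0.522^2 × 0.478^3 = 0.297594
P(M+8) = 5 × 0.522^1 × 0.478^4 = 0.136255
P(M+10) = 0.478^5 = 0.024954
The M+4 peak is largest (0.324988); scaling to 100 gives 11.93 : 54.60 : 100.00 : 91.57 : 41.93 : 7.68.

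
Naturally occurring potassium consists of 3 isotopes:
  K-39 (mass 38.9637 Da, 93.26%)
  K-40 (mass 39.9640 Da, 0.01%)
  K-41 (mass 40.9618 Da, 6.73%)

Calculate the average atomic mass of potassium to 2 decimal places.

Weight each isotope mass by its fractional abundance: 0.9326 × 38.9637 + 0.0001 × 39.9640 + 0.0673 × 40.9618
= 36.33755 + 0.00400 + 2.75673 = 39.09828 Da

39.10 Da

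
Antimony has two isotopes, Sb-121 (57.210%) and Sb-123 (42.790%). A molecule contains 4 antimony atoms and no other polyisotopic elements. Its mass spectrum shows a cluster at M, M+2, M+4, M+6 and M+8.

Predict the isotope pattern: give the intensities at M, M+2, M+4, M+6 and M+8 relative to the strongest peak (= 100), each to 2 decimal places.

29.79 : 89.13 : 100.00 : 49.86 : 9.32

Expanding (0.57210 + 0.42790)^4:
P(M) = 0.57210^4 = 0.107124
P(M+2) = 4 × 0.57210^3 × 0.42790^1 = 0.320493
P(M+4) = 6 × 0.57210^2 × 0.42790^2 = 0.359567
P(M+6) = 4 × 0.57210^1 × 0.42790^3 = 0.179291
P(M+8) = 0.42790^4 = 0.033525
The M+4 peak is largest (0.359567); scaling to 100 gives 29.79 : 89.13 : 100.00 : 49.86 : 9.32.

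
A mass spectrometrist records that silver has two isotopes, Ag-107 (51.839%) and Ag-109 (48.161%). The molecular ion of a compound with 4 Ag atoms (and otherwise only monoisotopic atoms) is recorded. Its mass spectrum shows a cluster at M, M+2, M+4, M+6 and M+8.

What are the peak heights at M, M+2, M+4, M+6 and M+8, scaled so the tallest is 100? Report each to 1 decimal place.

The 4 Ag atoms are independent, so intensities follow the terms of (0.51839 + 0.48161)^4.
P(M) = 0.51839^4 = 0.072215
P(M+2) = 4 × 0.51839^3 × 0.48161^1 = 0.268365
P(M+4) = 6 × 0.51839^2 × 0.48161^2 = 0.373986
P(M+6) = 4 × 0.51839^1 × 0.48161^3 = 0.231634
P(M+8) = 0.48161^4 = 0.053800
The M+4 peak is largest (0.373986); scaling to 100 gives 19.3 : 71.8 : 100.0 : 61.9 : 14.4.

19.3 : 71.8 : 100.0 : 61.9 : 14.4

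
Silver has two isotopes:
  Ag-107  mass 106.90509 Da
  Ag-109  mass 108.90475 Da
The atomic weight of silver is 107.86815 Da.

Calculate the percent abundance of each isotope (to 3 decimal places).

Ag-107: 51.839%, Ag-109: 48.161%

Writing the weighted mean with unknown fraction x of Ag-107:
106.90509·x + 108.90475·(1 − x) = 107.86815
(106.90509 − 108.90475)·x = 107.86815 − 108.90475
x = -1.03660 / -1.99966 = 0.51839 → 51.839% Ag-107, 48.161% Ag-109.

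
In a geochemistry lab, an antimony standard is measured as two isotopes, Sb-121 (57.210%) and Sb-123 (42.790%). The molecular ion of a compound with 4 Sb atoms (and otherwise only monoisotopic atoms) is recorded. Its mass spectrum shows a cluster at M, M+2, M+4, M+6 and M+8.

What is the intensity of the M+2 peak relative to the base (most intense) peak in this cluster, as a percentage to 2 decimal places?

89.13%

(0.57210 + 0.42790)^4 gives M 0.1071, M+2 0.3205, M+4 0.3596, M+6 0.1793, M+8 0.0335; the largest is M+4.
P(M+4) = C(4,2) × 0.57210^2 × 0.42790^2 = 6 × 0.32729841 × 0.18309841 = 0.359567 (base)
P(M+2) = C(4,1) × 0.57210^3 × 0.42790^1 = 4 × 0.18724742 × 0.4279 = 0.320493
Relative intensity = 0.320493 / 0.359567 × 100 = 89.13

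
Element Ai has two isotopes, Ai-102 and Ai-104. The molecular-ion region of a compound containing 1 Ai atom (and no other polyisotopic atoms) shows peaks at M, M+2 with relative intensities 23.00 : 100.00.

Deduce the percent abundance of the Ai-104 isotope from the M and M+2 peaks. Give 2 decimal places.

Let p = fractional abundance of Ai-102. I(M+2)/I(M) = [C(1,1)·p^0·(1−p)] / p^1 = 1·(1−p)/p = 100.00/23.00 = 4.3478
(1−p)/p = 4.3478/1 = 4.3478  ⇒  p = 1/(1 + 4.3478) = 0.1870
Ai-102: 18.70%, Ai-104: 81.30%.

81.30%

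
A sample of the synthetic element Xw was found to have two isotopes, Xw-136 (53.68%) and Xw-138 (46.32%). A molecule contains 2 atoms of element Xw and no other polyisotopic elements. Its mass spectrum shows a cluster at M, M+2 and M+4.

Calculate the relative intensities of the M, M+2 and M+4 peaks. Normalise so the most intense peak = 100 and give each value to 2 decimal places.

57.94 : 100.00 : 43.14

Expanding (0.5368 + 0.4632)^2:
P(M) = 0.5368^2 = 0.288154
P(M+2) = 2 × 0.5368^1 × 0.4632^1 = 0.497292
P(M+4) = 0.4632^2 = 0.214554
The M+2 peak is largest (0.497292); scaling to 100 gives 57.94 : 100.00 : 43.14.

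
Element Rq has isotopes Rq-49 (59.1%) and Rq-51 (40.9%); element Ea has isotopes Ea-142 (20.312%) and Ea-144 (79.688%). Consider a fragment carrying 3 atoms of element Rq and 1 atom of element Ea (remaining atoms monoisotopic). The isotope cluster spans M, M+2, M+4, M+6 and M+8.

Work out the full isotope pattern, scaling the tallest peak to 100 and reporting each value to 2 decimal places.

10.44 : 62.61 : 100.00 : 62.29 : 13.57

Element Rq pattern (n=3): 0.20642507 : 0.42856779 : 0.29658921 : 0.06841793
Element Ea pattern (n=1): 0.20312 : 0.79688
Convolve the two distributions (both contribute in 2-u steps):
  M: 0.20642507×0.20312 = 0.041929
  M+2: 0.20642507×0.79688 + 0.42856779×0.20312 = 0.251547
  M+4: 0.42856779×0.79688 + 0.29658921×0.20312 = 0.401760
  M+6: 0.29658921×0.79688 + 0.06841793×0.20312 = 0.250243
  M+8: 0.06841793×0.79688 = 0.054521
Scale to base peak (0.401760) = 100: 10.44 : 62.61 : 100.00 : 62.29 : 13.57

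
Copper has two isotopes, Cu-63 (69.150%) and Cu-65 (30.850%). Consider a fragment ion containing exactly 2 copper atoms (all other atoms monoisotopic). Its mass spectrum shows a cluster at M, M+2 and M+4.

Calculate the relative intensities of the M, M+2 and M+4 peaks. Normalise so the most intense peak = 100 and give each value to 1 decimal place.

Each Cu atom is independently Cu-63 (p = 0.69150) or Cu-65 (q = 0.30850); the cluster is the binomial expansion (p + q)^2.
P(M) = 0.69150^2 = 0.478172
P(M+2) = 2 × 0.69150^1 × 0.30850^1 = 0.426656
P(M+4) = 0.30850^2 = 0.095172
The M peak is largest (0.478172); scaling to 100 gives 100.0 : 89.2 : 19.9.

100.0 : 89.2 : 19.9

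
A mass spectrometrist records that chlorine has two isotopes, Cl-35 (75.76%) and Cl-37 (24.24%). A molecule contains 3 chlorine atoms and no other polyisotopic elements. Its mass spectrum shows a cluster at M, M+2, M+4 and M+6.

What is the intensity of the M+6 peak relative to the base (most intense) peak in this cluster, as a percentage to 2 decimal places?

Term probabilities: M 0.4348, M+2 0.4174, M+4 0.1335, M+6 0.0142. Base peak = M.
P(M) = C(3,0) × 0.7576^3 × 0.2424^0 = 1 × 0.4348304 × 1.0000 = 0.434830 (base)
P(M+6) = C(3,3) × 0.7576^0 × 0.2424^3 = 1 × 1.0000 × 0.01424288 = 0.014243
Relative intensity = 0.014243 / 0.434830 × 100 = 3.28

3.28%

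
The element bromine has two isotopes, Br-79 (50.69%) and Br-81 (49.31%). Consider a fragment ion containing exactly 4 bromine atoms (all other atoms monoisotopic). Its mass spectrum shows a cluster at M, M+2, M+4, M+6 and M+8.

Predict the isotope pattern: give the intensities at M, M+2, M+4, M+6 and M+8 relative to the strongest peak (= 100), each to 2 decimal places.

The 4 Br atoms are independent, so intensities follow the terms of (0.5069 + 0.4931)^4.
P(M) = 0.5069^4 = 0.066022
P(M+2) = 4 × 0.5069^3 × 0.4931^1 = 0.256899
P(M+4) = 6 × 0.5069^2 × 0.4931^2 = 0.374857
P(M+6) = 4 × 0.5069^1 × 0.4931^3 = 0.243101
P(M+8) = 0.4931^4 = 0.059121
The M+4 peak is largest (0.374857); scaling to 100 gives 17.61 : 68.53 : 100.00 : 64.85 : 15.77.

17.61 : 68.53 : 100.00 : 64.85 : 15.77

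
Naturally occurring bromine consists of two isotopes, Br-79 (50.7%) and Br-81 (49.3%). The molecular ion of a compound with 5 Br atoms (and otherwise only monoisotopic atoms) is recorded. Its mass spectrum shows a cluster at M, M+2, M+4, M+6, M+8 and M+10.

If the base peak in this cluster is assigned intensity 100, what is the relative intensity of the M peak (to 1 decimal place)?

10.6

(0.507 + 0.493)^5 gives M 0.0335, M+2 0.1629, M+4 0.3168, M+6 0.3080, M+8 0.1497, M+10 0.0291; the largest is M+4.
P(M+4) = C(5,2) × 0.507^3 × 0.493^2 = 10 × 0.13032384 × 0.243049 = 0.316751 (base)
P(M) = C(5,0) × 0.507^5 × 0.493^0 = 1 × 0.03349961 × 1.0000 = 0.033500
Relative intensity = 0.033500 / 0.316751 × 100 = 10.6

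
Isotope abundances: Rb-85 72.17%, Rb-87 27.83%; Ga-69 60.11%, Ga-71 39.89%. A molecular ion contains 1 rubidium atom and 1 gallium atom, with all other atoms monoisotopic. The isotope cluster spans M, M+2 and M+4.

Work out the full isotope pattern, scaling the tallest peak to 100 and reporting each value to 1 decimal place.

95.3 : 100.0 : 24.4

Rubidium pattern (n=1): 0.7217 : 0.2783
Gallium pattern (n=1): 0.6011 : 0.3989
Convolve the two distributions (both contribute in 2-u steps):
  M: 0.7217×0.6011 = 0.433814
  M+2: 0.7217×0.3989 + 0.2783×0.6011 = 0.455172
  M+4: 0.2783×0.3989 = 0.111014
Scale to base peak (0.455172) = 100: 95.3 : 100.0 : 24.4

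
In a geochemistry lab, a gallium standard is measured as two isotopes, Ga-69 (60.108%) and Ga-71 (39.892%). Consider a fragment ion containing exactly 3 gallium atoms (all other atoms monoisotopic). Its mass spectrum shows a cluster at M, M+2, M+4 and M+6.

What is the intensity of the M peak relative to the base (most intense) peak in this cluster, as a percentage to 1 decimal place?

50.2%

(0.60108 + 0.39892)^3 gives M 0.2172, M+2 0.4324, M+4 0.2870, M+6 0.0635; the largest is M+2.
P(M+2) = C(3,1) × 0.60108^2 × 0.39892^1 = 3 × 0.36129717 × 0.39892 = 0.432386 (base)
P(M) = C(3,0) × 0.60108^3 × 0.39892^0 = 1 × 0.2171685 × 1.0000 = 0.217169
Relative intensity = 0.217169 / 0.432386 × 100 = 50.2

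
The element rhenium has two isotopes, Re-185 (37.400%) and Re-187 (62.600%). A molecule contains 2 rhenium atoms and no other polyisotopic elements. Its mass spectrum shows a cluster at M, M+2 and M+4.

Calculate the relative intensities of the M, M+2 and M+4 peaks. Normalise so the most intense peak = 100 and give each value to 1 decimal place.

29.9 : 100.0 : 83.7

Each Re atom is independently Re-185 (p = 0.37400) or Re-187 (q = 0.62600); the cluster is the binomial expansion (p + q)^2.
P(M) = 0.37400^2 = 0.139876
P(M+2) = 2 × 0.37400^1 × 0.62600^1 = 0.468248
P(M+4) = 0.62600^2 = 0.391876
The M+2 peak is largest (0.468248); scaling to 100 gives 29.9 : 100.0 : 83.7.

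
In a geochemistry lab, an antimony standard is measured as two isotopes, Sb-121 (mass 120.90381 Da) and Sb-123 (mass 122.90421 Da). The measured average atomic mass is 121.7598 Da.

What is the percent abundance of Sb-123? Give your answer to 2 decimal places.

With x = fraction of Sb-121 (so Sb-123 is 1 − x):
120.90381·x + 122.90421·(1 − x) = 121.7598
(120.90381 − 122.90421)·x = 121.7598 − 122.90421
x = -1.14441 / -2.00040 = 0.57209 → 57.21% Sb-121, 42.79% Sb-123.

42.79%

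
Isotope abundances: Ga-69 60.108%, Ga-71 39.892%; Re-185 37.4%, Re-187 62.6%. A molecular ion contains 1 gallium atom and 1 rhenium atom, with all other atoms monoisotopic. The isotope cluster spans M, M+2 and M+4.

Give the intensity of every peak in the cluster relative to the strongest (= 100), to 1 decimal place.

42.8 : 100.0 : 47.5

Gallium pattern (n=1): 0.60108 : 0.39892
Rhenium pattern (n=1): 0.3740 : 0.6260
Convolve the two distributions (both contribute in 2-u steps):
  M: 0.60108×0.3740 = 0.224804
  M+2: 0.60108×0.6260 + 0.39892×0.3740 = 0.525472
  M+4: 0.39892×0.6260 = 0.249724
Scale to base peak (0.525472) = 100: 42.8 : 100.0 : 47.5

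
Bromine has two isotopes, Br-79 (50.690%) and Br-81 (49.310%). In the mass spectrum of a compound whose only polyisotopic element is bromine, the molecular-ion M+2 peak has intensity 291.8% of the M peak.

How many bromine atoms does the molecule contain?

3

The M+2/M ratio from n Br atoms is n · q/p = n · 0.49310/0.50690.
n = 2.918 × 0.50690/0.49310 = 3.00 ≈ 3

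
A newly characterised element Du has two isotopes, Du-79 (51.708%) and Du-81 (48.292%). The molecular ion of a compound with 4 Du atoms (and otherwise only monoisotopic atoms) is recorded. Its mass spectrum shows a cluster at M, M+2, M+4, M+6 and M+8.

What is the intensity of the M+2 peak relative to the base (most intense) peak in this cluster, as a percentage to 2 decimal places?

Binomial terms of (0.51708 + 0.48292)^4: M 0.0715, M+2 0.2671, M+4 0.3741, M+6 0.2329, M+8 0.0544 → M+4 is the base peak.
P(M+4) = C(4,2) × 0.51708^2 × 0.48292^2 = 6 × 0.26737173 × 0.23321173 = 0.374125 (base)
P(M+2) = C(4,1) × 0.51708^3 × 0.48292^1 = 4 × 0.13825257 × 0.48292 = 0.267060
Relative intensity = 0.267060 / 0.374125 × 100 = 71.38

71.38%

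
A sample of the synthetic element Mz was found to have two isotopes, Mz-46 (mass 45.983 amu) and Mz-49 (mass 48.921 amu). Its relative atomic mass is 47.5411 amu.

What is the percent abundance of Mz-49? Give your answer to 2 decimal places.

Let x be the fractional abundance of Mz-46; then Mz-49 has abundance 1 − x.
45.983·x + 48.921·(1 − x) = 47.5411
(45.983 − 48.921)·x = 47.5411 − 48.921
x = -1.3799 / -2.938 = 0.46967 → 46.97% Mz-46, 53.03% Mz-49.

53.03%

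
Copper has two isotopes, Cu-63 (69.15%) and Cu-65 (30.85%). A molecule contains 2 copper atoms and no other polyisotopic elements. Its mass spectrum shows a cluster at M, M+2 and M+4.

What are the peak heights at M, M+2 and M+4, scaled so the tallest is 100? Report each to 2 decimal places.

100.00 : 89.23 : 19.90

The 2 Cu atoms are independent, so intensities follow the terms of (0.6915 + 0.3085)^2.
P(M) = 0.6915^2 = 0.478172
P(M+2) = 2 × 0.6915^1 × 0.3085^1 = 0.426656
P(M+4) = 0.3085^2 = 0.095172
The M peak is largest (0.478172); scaling to 100 gives 100.00 : 89.23 : 19.90.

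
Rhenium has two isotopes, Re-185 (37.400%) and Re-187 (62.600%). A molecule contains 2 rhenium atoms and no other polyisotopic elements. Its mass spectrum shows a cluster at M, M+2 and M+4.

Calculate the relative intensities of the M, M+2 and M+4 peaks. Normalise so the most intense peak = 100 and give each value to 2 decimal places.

29.87 : 100.00 : 83.69

Expanding (0.37400 + 0.62600)^2:
P(M) = 0.37400^2 = 0.139876
P(M+2) = 2 × 0.37400^1 × 0.62600^1 = 0.468248
P(M+4) = 0.62600^2 = 0.391876
The M+2 peak is largest (0.468248); scaling to 100 gives 29.87 : 100.00 : 83.69.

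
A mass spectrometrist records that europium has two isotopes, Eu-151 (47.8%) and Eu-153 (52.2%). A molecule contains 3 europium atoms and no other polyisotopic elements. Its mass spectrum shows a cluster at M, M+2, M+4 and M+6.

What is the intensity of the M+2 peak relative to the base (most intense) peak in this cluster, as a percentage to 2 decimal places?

Term probabilities: M 0.1092, M+2 0.3578, M+4 0.3907, M+6 0.1422. Base peak = M+4.
P(M+4) = C(3,2) × 0.478^1 × 0.522^2 = 3 × 0.4780 × 0.272484 = 0.390742 (base)
P(M+2) = C(3,1) × 0.478^2 × 0.522^1 = 3 × 0.228484 × 0.5220 = 0.357806
Relative intensity = 0.357806 / 0.390742 × 100 = 91.57

91.57%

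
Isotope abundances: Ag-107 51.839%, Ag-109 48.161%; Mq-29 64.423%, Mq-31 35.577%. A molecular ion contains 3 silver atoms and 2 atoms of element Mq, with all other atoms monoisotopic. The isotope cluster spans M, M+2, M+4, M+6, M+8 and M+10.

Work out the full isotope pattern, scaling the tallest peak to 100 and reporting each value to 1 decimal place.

16.7 : 65.2 : 100.0 : 75.5 : 28.1 : 4.1

Silver pattern (n=3): 0.13930601 : 0.38826655 : 0.36071887 : 0.11170857
Element Mq pattern (n=2): 0.41503229 : 0.45839541 : 0.12657229
Convolve the two distributions (both contribute in 2-u steps):
  M: 0.13930601×0.41503229 = 0.057816
  M+2: 0.13930601×0.45839541 + 0.38826655×0.41503229 = 0.225000
  M+4: 0.13930601×0.12657229 + 0.38826655×0.45839541 + 0.36071887×0.41503229 = 0.345322
  M+6: 0.38826655×0.12657229 + 0.36071887×0.45839541 + 0.11170857×0.41503229 = 0.260858
  M+8: 0.36071887×0.12657229 + 0.11170857×0.45839541 = 0.096864
  M+10: 0.11170857×0.12657229 = 0.014139
Scale to base peak (0.345322) = 100: 16.7 : 65.2 : 100.0 : 75.5 : 28.1 : 4.1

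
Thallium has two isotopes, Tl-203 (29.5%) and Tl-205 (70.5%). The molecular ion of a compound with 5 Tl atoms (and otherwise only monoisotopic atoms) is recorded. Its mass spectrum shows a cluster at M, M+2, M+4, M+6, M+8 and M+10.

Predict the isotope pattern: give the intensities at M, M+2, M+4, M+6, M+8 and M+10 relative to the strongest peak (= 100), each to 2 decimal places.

Each Tl atom is independently Tl-203 (p = 0.295) or Tl-205 (q = 0.705); the cluster is the binomial expansion (p + q)^5.
P(M) = 0.295^5 = 0.002234
P(M+2) = 5 × 0.295^4 × 0.705^1 = 0.026696
P(M+4) = 10 × 0.295^3 × 0.705^2 = 0.127598
P(M+6) = 10 × 0.295^2 × 0.705^3 = 0.304938
P(M+8) = 5 × 0.295^1 × 0.705^4 = 0.364375
P(M+10) = 0.705^5 = 0.174159
The M+8 peak is largest (0.364375); scaling to 100 gives 0.61 : 7.33 : 35.02 : 83.69 : 100.00 : 47.80.

0.61 : 7.33 : 35.02 : 83.69 : 100.00 : 47.80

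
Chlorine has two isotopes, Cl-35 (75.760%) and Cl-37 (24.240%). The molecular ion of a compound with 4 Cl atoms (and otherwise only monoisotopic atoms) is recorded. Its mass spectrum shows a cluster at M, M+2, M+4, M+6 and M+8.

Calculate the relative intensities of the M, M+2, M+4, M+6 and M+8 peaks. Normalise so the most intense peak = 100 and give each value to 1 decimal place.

Each Cl atom is independently Cl-35 (p = 0.75760) or Cl-37 (q = 0.24240); the cluster is the binomial expansion (p + q)^4.
P(M) = 0.75760^4 = 0.329428
P(M+2) = 4 × 0.75760^3 × 0.24240^1 = 0.421612
P(M+4) = 6 × 0.75760^2 × 0.24240^2 = 0.202347
P(M+6) = 4 × 0.75760^1 × 0.24240^3 = 0.043162
P(M+8) = 0.24240^4 = 0.003452
The M+2 peak is largest (0.421612); scaling to 100 gives 78.1 : 100.0 : 48.0 : 10.2 : 0.8.

78.1 : 100.0 : 48.0 : 10.2 : 0.8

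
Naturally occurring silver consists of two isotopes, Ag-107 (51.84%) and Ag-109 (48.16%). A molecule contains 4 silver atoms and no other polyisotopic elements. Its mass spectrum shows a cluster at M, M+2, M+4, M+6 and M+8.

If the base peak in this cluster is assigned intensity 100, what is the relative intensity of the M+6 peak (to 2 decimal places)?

61.93

Binomial terms of (0.5184 + 0.4816)^4: M 0.0722, M+2 0.2684, M+4 0.3740, M+6 0.2316, M+8 0.0538 → M+4 is the base peak.
P(M+4) = C(4,2) × 0.5184^2 × 0.4816^2 = 6 × 0.26873856 × 0.23193856 = 0.373985 (base)
P(M+6) = C(4,3) × 0.5184^1 × 0.4816^3 = 4 × 0.5184 × 0.11170161 = 0.231624
Relative intensity = 0.231624 / 0.373985 × 100 = 61.93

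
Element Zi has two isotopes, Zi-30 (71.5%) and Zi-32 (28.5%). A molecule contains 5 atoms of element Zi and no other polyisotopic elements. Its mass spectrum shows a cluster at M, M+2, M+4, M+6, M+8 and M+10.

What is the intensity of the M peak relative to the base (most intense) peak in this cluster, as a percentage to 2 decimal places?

50.18%

Binomial terms of (0.715 + 0.285)^5: M 0.1869, M+2 0.3724, M+4 0.2969, M+6 0.1183, M+8 0.0236, M+10 0.0019 → M+2 is the base peak.
P(M+2) = C(5,1) × 0.715^4 × 0.285^1 = 5 × 0.261351 × 0.2850 = 0.372425 (base)
P(M) = C(5,0) × 0.715^5 × 0.285^0 = 1 × 0.18686597 × 1.0000 = 0.186866
Relative intensity = 0.186866 / 0.372425 × 100 = 50.18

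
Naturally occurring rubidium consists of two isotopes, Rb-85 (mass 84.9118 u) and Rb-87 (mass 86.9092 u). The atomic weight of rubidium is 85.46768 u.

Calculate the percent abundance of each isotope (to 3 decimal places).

Writing the weighted mean with unknown fraction x of Rb-85:
84.9118·x + 86.9092·(1 − x) = 85.46768
(84.9118 − 86.9092)·x = 85.46768 − 86.9092
x = -1.44152 / -1.9974 = 0.72170 → 72.170% Rb-85, 27.830% Rb-87.

Rb-85: 72.170%, Rb-87: 27.830%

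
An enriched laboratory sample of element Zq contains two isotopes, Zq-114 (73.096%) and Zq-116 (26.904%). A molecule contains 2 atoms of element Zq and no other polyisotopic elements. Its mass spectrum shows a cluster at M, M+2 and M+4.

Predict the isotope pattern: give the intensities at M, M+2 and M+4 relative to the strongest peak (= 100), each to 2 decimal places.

Expanding (0.73096 + 0.26904)^2:
P(M) = 0.73096^2 = 0.534303
P(M+2) = 2 × 0.73096^1 × 0.26904^1 = 0.393315
P(M+4) = 0.26904^2 = 0.072383
The M peak is largest (0.534303); scaling to 100 gives 100.00 : 73.61 : 13.55.

100.00 : 73.61 : 13.55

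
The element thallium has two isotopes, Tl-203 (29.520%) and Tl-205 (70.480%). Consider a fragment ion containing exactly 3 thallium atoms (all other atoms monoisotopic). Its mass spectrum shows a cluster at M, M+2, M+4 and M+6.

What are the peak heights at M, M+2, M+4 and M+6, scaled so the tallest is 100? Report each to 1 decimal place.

The 3 Tl atoms are independent, so intensities follow the terms of (0.29520 + 0.70480)^3.
P(M) = 0.29520^3 = 0.025725
P(M+2) = 3 × 0.29520^2 × 0.70480^1 = 0.184255
P(M+4) = 3 × 0.29520^1 × 0.70480^2 = 0.439916
P(M+6) = 0.70480^3 = 0.350104
The M+4 peak is largest (0.439916); scaling to 100 gives 5.8 : 41.9 : 100.0 : 79.6.

5.8 : 41.9 : 100.0 : 79.6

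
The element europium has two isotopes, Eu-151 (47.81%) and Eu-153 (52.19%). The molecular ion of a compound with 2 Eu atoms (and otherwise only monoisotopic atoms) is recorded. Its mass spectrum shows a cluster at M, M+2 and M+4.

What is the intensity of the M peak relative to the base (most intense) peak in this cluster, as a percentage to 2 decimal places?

45.80%

Binomial terms of (0.4781 + 0.5219)^2: M 0.2286, M+2 0.4990, M+4 0.2724 → M+2 is the base peak.
P(M+2) = C(2,1) × 0.4781^1 × 0.5219^1 = 2 × 0.4781 × 0.5219 = 0.499041 (base)
P(M) = C(2,0) × 0.4781^2 × 0.5219^0 = 1 × 0.22857961 × 1.0000 = 0.228580
Relative intensity = 0.228580 / 0.499041 × 100 = 45.80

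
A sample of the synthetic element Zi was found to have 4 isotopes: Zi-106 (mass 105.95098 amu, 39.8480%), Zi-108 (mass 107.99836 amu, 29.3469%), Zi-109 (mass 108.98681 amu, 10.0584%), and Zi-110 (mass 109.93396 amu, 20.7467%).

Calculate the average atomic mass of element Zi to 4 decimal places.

107.6835 amu

Weight each isotope mass by its fractional abundance: 0.398480 × 105.95098 + 0.293469 × 107.99836 + 0.100584 × 108.98681 + 0.207467 × 109.93396
= 42.219347 + 31.694171 + 10.962329 + 22.807669 = 107.683516 amu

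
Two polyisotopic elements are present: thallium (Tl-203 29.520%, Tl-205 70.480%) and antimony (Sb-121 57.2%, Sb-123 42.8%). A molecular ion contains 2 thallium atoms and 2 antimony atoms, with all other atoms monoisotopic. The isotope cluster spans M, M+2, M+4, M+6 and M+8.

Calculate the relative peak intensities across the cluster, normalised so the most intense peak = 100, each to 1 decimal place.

Thallium pattern (n=2): 0.08714304 : 0.41611392 : 0.49674304
Antimony pattern (n=2): 0.327184 : 0.489632 : 0.183184
Convolve the two distributions (both contribute in 2-u steps):
  M: 0.08714304×0.327184 = 0.028512
  M+2: 0.08714304×0.489632 + 0.41611392×0.327184 = 0.178814
  M+4: 0.08714304×0.183184 + 0.41611392×0.489632 + 0.49674304×0.327184 = 0.382232
  M+6: 0.41611392×0.183184 + 0.49674304×0.489632 = 0.319447
  M+8: 0.49674304×0.183184 = 0.090995
Scale to base peak (0.382232) = 100: 7.5 : 46.8 : 100.0 : 83.6 : 23.8

7.5 : 46.8 : 100.0 : 83.6 : 23.8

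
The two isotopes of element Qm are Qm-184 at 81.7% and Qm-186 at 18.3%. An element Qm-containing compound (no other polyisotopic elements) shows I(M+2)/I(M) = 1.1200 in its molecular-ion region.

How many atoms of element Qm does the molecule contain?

5

For n independent Qm atoms, I(M+2)/I(M) = n · (abundance Qm-186) / (abundance Qm-184) = n · 0.183/0.817.
n = 1.1200 × 0.817/0.183 = 5.00 ≈ 5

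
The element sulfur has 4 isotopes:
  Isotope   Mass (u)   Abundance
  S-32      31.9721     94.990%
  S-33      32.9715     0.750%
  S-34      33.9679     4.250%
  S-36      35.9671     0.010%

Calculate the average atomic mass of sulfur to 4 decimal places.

32.0648 u

Weight each isotope mass by its fractional abundance: 0.94990 × 31.9721 + 0.00750 × 32.9715 + 0.04250 × 33.9679 + 0.00010 × 35.9671
= 30.37030 + 0.24729 + 1.44364 + 0.00360 = 32.06483 u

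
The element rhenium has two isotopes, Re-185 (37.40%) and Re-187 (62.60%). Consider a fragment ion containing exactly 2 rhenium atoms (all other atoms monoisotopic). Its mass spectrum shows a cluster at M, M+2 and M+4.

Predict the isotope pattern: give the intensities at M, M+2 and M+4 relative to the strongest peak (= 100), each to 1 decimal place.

29.9 : 100.0 : 83.7

Each Re atom is independently Re-185 (p = 0.3740) or Re-187 (q = 0.6260); the cluster is the binomial expansion (p + q)^2.
P(M) = 0.3740^2 = 0.139876
P(M+2) = 2 × 0.3740^1 × 0.6260^1 = 0.468248
P(M+4) = 0.6260^2 = 0.391876
The M+2 peak is largest (0.468248); scaling to 100 gives 29.9 : 100.0 : 83.7.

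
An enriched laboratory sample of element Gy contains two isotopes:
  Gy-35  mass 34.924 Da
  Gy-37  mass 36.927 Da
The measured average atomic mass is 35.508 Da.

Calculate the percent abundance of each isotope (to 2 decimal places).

Let x be the fractional abundance of Gy-35; then Gy-37 has abundance 1 − x.
34.924·x + 36.927·(1 − x) = 35.508
(34.924 − 36.927)·x = 35.508 − 36.927
x = -1.419 / -2.003 = 0.70844 → 70.84% Gy-35, 29.16% Gy-37.

Gy-35: 70.84%, Gy-37: 29.16%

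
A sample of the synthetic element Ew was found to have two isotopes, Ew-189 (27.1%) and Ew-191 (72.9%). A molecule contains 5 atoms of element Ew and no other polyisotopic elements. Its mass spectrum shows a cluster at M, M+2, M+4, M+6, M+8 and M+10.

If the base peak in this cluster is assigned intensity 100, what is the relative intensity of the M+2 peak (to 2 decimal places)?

Binomial terms of (0.271 + 0.729)^5: M 0.0015, M+2 0.0197, M+4 0.1058, M+6 0.2845, M+8 0.3827, M+10 0.2059 → M+8 is the base peak.
P(M+8) = C(5,4) × 0.271^1 × 0.729^4 = 5 × 0.2710 × 0.28242954 = 0.382692 (base)
P(M+2) = C(5,1) × 0.271^4 × 0.729^1 = 5 × 0.00539358 × 0.7290 = 0.019660
Relative intensity = 0.019660 / 0.382692 × 100 = 5.14

5.14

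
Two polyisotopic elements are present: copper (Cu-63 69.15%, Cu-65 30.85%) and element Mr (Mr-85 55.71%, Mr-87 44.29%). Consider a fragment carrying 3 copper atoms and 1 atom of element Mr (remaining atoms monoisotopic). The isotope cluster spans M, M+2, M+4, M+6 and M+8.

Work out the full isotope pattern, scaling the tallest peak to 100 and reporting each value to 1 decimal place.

46.9 : 100.0 : 77.9 : 26.4 : 3.3

Copper pattern (n=3): 0.33065611 : 0.44254842 : 0.19743483 : 0.02936064
Element Mr pattern (n=1): 0.5571 : 0.4429
Convolve the two distributions (both contribute in 2-u steps):
  M: 0.33065611×0.5571 = 0.184209
  M+2: 0.33065611×0.4429 + 0.44254842×0.5571 = 0.392991
  M+4: 0.44254842×0.4429 + 0.19743483×0.5571 = 0.305996
  M+6: 0.19743483×0.4429 + 0.02936064×0.5571 = 0.103801
  M+8: 0.02936064×0.4429 = 0.013004
Scale to base peak (0.392991) = 100: 46.9 : 100.0 : 77.9 : 26.4 : 3.3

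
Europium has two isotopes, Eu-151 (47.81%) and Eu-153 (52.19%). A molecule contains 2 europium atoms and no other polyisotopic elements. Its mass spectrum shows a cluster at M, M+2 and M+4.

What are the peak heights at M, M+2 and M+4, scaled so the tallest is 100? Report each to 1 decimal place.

Each Eu atom is independently Eu-151 (p = 0.4781) or Eu-153 (q = 0.5219); the cluster is the binomial expansion (p + q)^2.
P(M) = 0.4781^2 = 0.228580
P(M+2) = 2 × 0.4781^1 × 0.5219^1 = 0.499041
P(M+4) = 0.5219^2 = 0.272380
The M+2 peak is largest (0.499041); scaling to 100 gives 45.8 : 100.0 : 54.6.

45.8 : 100.0 : 54.6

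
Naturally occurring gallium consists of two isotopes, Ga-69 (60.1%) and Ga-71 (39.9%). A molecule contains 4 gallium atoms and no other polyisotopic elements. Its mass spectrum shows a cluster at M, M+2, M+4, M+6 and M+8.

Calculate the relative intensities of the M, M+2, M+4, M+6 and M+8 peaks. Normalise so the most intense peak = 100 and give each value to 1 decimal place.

Each Ga atom is independently Ga-69 (p = 0.601) or Ga-71 (q = 0.399); the cluster is the binomial expansion (p + q)^4.
P(M) = 0.601^4 = 0.130466
P(M+2) = 4 × 0.601^3 × 0.399^1 = 0.346463
P(M+4) = 6 × 0.601^2 × 0.399^2 = 0.345021
P(M+6) = 4 × 0.601^1 × 0.399^3 = 0.152705
P(M+8) = 0.399^4 = 0.025345
The M+2 peak is largest (0.346463); scaling to 100 gives 37.7 : 100.0 : 99.6 : 44.1 : 7.3.

37.7 : 100.0 : 99.6 : 44.1 : 7.3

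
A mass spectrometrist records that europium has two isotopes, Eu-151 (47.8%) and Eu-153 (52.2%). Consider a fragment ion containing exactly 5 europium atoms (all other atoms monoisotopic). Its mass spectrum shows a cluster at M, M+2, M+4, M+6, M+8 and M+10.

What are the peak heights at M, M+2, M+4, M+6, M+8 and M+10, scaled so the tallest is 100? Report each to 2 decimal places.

7.68 : 41.93 : 91.57 : 100.00 : 54.60 : 11.93

The 5 Eu atoms are independent, so intensities follow the terms of (0.478 + 0.522)^5.
P(M) = 0.478^5 = 0.024954
P(M+2) = 5 × 0.478^4 × 0.522^1 = 0.136255
P(M+4) = 10 × 0.478^3 × 0.522^2 = 0.297594
P(M+6) = 10 × 0.478^2 × 0.522^3 = 0.324988
P(M+8) = 5 × 0.478^1 × 0.522^4 = 0.177452
P(M+10) = 0.522^5 = 0.038757
The M+6 peak is largest (0.324988); scaling to 100 gives 7.68 : 41.93 : 91.57 : 100.00 : 54.60 : 11.93.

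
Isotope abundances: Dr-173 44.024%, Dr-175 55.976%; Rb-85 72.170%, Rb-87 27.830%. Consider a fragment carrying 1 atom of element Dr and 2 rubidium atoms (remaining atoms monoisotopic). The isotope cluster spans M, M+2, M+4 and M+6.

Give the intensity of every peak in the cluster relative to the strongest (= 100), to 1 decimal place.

Element Dr pattern (n=1): 0.44024 : 0.55976
Rubidium pattern (n=2): 0.52085089 : 0.40169822 : 0.07745089
Convolve the two distributions (both contribute in 2-u steps):
  M: 0.44024×0.52085089 = 0.229299
  M+2: 0.44024×0.40169822 + 0.55976×0.52085089 = 0.468395
  M+4: 0.44024×0.07745089 + 0.55976×0.40169822 = 0.258952
  M+6: 0.55976×0.07745089 = 0.043354
Scale to base peak (0.468395) = 100: 49.0 : 100.0 : 55.3 : 9.3

49.0 : 100.0 : 55.3 : 9.3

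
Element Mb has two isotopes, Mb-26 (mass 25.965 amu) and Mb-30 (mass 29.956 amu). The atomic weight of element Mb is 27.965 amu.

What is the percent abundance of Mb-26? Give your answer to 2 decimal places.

Writing the weighted mean with unknown fraction x of Mb-26:
25.965·x + 29.956·(1 − x) = 27.965
(25.965 − 29.956)·x = 27.965 − 29.956
x = -1.991 / -3.991 = 0.49887 → 49.89% Mb-26, 50.11% Mb-30.

49.89%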